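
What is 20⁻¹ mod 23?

15

23 = 1·20 + 3
20 = 6·3 + 2
3 = 1·2 + 1
2 = 2·1 + 0
Back-substituting gives 20·15 ≡ 1 (mod 23).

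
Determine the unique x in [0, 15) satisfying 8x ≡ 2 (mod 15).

The inverse of 8 mod 15 is 2 (since 8·2 = 16 ≡ 1).
So x ≡ 2·2 = 4 ≡ 4 (mod 15).

4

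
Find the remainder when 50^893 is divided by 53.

33

By repeated squaring mod 53: 50^1≡50, 50^2≡9, 50^4≡28, 50^8≡42, 50^16≡15, 50^32≡13, 50^64≡10, 50^128≡47, 50^256≡36, 50^512≡24.
893 = 1 + 4 + 8 + 16 + 32 + 64 + 256 + 512, so 50^893 ≡ 50·28·42·15·13·10·36·24 ≡ 33 (mod 53).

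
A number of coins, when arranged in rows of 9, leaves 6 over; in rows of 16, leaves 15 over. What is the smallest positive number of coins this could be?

Since 16·4 ≡ 1 (mod 9), take x = 15 + 16·((6−15)·4 mod 9) = 15 + 16·0 = 15.
Check: 15 mod 9 = 6, 15 mod 16 = 15.

15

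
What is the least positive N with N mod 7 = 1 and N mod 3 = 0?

x ≡ 0 (mod 3) gives x ∈ {0, 3, 6, 9, 12, 15}.
The first of these with x mod 7 = 1 is 15.

15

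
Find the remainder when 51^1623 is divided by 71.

Successive squares of 51 mod 71: 51^1≡51, 51^2≡45, 51^4≡37, 51^8≡20, 51^16≡45, 51^32≡37, 51^64≡20, 51^128≡45, 51^256≡37, 51^512≡20, 51^1024≡45.
1623 = 1 + 2 + 4 + 16 + 64 + 512 + 1024, so 51^1623 ≡ 51·45·37·45·20·20·45 ≡ 39 (mod 71).

39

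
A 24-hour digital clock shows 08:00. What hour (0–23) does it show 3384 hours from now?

8

Dividing 3384 by 24 gives quotient 141 and remainder 0.
(8 + 0) mod 24 = 8.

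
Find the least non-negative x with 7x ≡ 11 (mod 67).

59

The inverse of 7 mod 67 is 48 (since 7·48 = 336 ≡ 1).
So x ≡ 48·11 = 528 ≡ 59 (mod 67).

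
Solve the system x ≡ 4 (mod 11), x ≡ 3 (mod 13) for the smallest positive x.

81

x ≡ 4 (mod 11) gives x ∈ {4, 15, 26, 37, 48, 59, 70, 81}.
The first of these with x mod 13 = 3 is 81.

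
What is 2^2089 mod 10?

2

Last digits of 2^n: 2, 4, 8, 6 (period 4).
2089 leaves remainder 1 on division by 4, so 2^2089 ends in 2.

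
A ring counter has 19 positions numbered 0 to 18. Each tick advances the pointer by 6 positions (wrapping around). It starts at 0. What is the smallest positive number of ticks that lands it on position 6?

1

6⁻¹ ≡ 16 (mod 19) because 6·16 = 96 = 5·19 + 1.
Multiplying both sides by 16: x ≡ 16·6 = 96 ≡ 1 (mod 19).
Check: 6·1 = 6 = 0·19 + 6.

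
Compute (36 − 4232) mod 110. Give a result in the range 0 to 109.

4232 = 38·110 + 52, so 4232 mod 110 = 52.
(36 − 52) mod 110 = 94.

94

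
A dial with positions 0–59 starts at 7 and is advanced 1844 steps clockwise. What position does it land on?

Dividing 1844 by 60 gives quotient 30 and remainder 44.
(7 + 44) mod 60 = 51.

51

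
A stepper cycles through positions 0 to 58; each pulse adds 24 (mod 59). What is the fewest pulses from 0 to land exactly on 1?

32

59 = 2·24 + 11
24 = 2·11 + 2
11 = 5·2 + 1
2 = 2·1 + 0
Back-substituting gives 24·32 ≡ 1 (mod 59).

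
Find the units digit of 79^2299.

9

The units digit of 79^n cycles with period 2: 9, 1, …
2299 leaves remainder 1 on division by 2, so 79^2299 ends in 9.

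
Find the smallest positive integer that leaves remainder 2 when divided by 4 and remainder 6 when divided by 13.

6

Since 13·1 ≡ 1 (mod 4), take x = 6 + 13·((2−6)·1 mod 4) = 6 + 13·0 = 6.
Check: 6 mod 4 = 2, 6 mod 13 = 6.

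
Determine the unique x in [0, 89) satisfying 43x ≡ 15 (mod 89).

79

The inverse of 43 mod 89 is 29 (since 43·29 = 1247 ≡ 1).
Multiplying both sides by 29: x ≡ 29·15 = 435 ≡ 79 (mod 89).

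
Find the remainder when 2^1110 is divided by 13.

12

By repeated squaring mod 13: 2^1≡2, 2^2≡4, 2^4≡3, 2^8≡9, 2^16≡3, 2^32≡9, 2^64≡3, 2^128≡9, 2^256≡3, 2^512≡9, 2^1024≡3.
Since 1110 = 2 + 4 + 16 + 64 + 1024 in binary, 2^1110 ≡ 4·3·3·3·3 ≡ 12 (mod 13).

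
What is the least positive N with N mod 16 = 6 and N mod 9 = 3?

Since 9·9 ≡ 1 (mod 16), take x = 3 + 9·((6−3)·9 mod 16) = 3 + 9·11 = 102.
Check: 102 mod 16 = 6, 102 mod 9 = 3.

102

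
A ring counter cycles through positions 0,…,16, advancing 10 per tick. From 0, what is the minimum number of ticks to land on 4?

10⁻¹ ≡ 12 (mod 17) because 10·12 = 120 = 7·17 + 1.
Multiplying both sides by 12: x ≡ 12·4 = 48 ≡ 14 (mod 17).

14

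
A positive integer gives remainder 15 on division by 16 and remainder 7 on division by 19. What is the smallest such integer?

Since 19·11 ≡ 1 (mod 16), take x = 7 + 19·((15−7)·11 mod 16) = 7 + 19·8 = 159.
Check: 159 mod 16 = 15, 159 mod 19 = 7.

159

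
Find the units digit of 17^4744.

Last digits of 7^n: 7, 9, 3, 1 (period 4).
4744 leaves remainder 0 on division by 4, so 17^4744 ends in 1.

1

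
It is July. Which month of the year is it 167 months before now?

August

167 − 13·12 = 11, so 167 ≡ 11 (mod 12).
July − 11 months → August.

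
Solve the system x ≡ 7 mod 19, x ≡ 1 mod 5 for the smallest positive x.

26

x ≡ 1 (mod 5) gives x ∈ {1, 6, 11, 16, 21, 26}.
The first of these with x mod 19 = 7 is 26.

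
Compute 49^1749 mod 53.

By repeated squaring mod 53: 49^1≡49, 49^2≡16, 49^4≡44, 49^8≡28, 49^16≡42, 49^32≡15, 49^64≡13, 49^128≡10, 49^256≡47, 49^512≡36, 49^1024≡24.
1749 = 1 + 4 + 16 + 64 + 128 + 512 + 1024, so 49^1749 ≡ 49·44·42·13·10·36·24 ≡ 46 (mod 53).

46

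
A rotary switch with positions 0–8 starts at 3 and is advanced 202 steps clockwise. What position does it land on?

Dividing 202 by 9 gives quotient 22 and remainder 4.
(3 + 4) mod 9 = 7.

7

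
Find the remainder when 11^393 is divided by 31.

Square-and-reduce mod 31: 11^1≡11, 11^2≡28, 11^4≡9, 11^8≡19, 11^16≡20, 11^32≡28, 11^64≡9, 11^128≡19, 11^256≡20.
393 = 1 + 8 + 128 + 256, so 11^393 ≡ 11·19·19·20 ≡ 29 (mod 31).

29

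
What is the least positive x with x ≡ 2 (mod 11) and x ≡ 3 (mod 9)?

57

x ≡ 3 (mod 9) gives x ∈ {3, 12, 21, 30, 39, 48, 57}.
The first of these with x mod 11 = 2 is 57.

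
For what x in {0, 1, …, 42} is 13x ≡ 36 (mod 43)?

13⁻¹ ≡ 10 (mod 43) because 13·10 = 130 = 3·43 + 1.
So x ≡ 10·36 = 360 ≡ 16 (mod 43).
Check: 13·16 = 208 = 4·43 + 36.

16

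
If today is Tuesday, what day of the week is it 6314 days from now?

Tuesday

6314 = 902·7 + 0, so 6314 mod 7 = 0.
Tuesday + 0 days → Tuesday.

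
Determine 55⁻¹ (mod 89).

89 = 1·55 + 34
55 = 1·34 + 21
34 = 1·21 + 13
21 = 1·13 + 8
13 = 1·8 + 5
8 = 1·5 + 3
5 = 1·3 + 2
3 = 1·2 + 1
2 = 2·1 + 0
Back-substituting gives 55·34 ≡ 1 (mod 89).

34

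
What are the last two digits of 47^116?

21

Square-and-reduce mod 100: 47^1≡47, 47^2≡9, 47^4≡81, 47^8≡61, 47^16≡21, 47^32≡41, 47^64≡81.
Since 116 = 4 + 16 + 32 + 64 in binary, 47^116 ≡ 81·21·41·81 ≡ 21 (mod 100).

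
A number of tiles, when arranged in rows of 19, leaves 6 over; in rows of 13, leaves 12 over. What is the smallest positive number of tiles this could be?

x ≡ 12 (mod 13) gives x ∈ {12, 25}.
The first of these with x mod 19 = 6 is 25.

25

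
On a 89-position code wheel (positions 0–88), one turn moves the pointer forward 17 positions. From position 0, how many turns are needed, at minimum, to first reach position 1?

89 = 5·17 + 4
17 = 4·4 + 1
4 = 4·1 + 0
Back-substituting gives 17·21 ≡ 1 (mod 89).

21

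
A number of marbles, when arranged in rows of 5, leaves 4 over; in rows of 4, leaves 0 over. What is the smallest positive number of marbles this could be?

4

x ≡ 0 (mod 4) gives x ∈ {0, 4}.
The first of these with x mod 5 = 4 is 4.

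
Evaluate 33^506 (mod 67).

Square-and-reduce mod 67: 33^1≡33, 33^2≡17, 33^4≡21, 33^8≡39, 33^16≡47, 33^32≡65, 33^64≡4, 33^128≡16, 33^256≡55.
506 = 2 + 8 + 16 + 32 + 64 + 128 + 256, so 33^506 ≡ 17·39·47·65·4·16·55 ≡ 37 (mod 67).

37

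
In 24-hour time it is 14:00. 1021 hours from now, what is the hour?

3

1021 mod 24 = 13 (since 42·24 = 1008).
(14 + 13) mod 24 = 3.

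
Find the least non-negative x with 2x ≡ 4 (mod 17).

2

The inverse of 2 mod 17 is 9 (since 2·9 = 18 ≡ 1).
Multiplying both sides by 9: x ≡ 9·4 = 36 ≡ 2 (mod 17).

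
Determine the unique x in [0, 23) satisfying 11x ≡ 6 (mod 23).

11

The inverse of 11 mod 23 is 21 (since 11·21 = 231 ≡ 1).
Multiplying both sides by 21: x ≡ 21·6 = 126 ≡ 11 (mod 23).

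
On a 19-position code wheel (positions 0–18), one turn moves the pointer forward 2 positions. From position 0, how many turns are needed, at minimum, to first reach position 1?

10

19 = 9·2 + 1
2 = 2·1 + 0
Back-substituting gives 2·10 ≡ 1 (mod 19).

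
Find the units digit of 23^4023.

7

Powers of 3 mod 10 repeat with period 4: 3, 9, 7, 1.
4023 leaves remainder 3 on division by 4, so 23^4023 ends in 7.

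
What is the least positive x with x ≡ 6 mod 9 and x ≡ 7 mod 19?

x ≡ 6 (mod 9) gives x ∈ {6, 15, 24, 33, 42, 51, 60, 69, …}.
The first of these with x mod 19 = 7 is 159.

159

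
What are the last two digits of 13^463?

By repeated squaring mod 100: 13^1≡13, 13^2≡69, 13^4≡61, 13^8≡21, 13^16≡41, 13^32≡81, 13^64≡61, 13^128≡21, 13^256≡41.
463 = 1 + 2 + 4 + 8 + 64 + 128 + 256, so 13^463 ≡ 13·69·61·21·61·21·41 ≡ 97 (mod 100).

97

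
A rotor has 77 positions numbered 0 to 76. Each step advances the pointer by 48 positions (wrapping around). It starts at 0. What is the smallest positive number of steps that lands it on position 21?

63

The inverse of 48 mod 77 is 69 (since 48·69 = 3312 ≡ 1).
Multiplying both sides by 69: x ≡ 69·21 = 1449 ≡ 63 (mod 77).
Check: 48·63 = 3024 = 39·77 + 21.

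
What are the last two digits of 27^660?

01

By repeated squaring mod 100: 27^1≡27, 27^2≡29, 27^4≡41, 27^8≡81, 27^16≡61, 27^32≡21, 27^64≡41, 27^128≡81, 27^256≡61, 27^512≡21.
Since 660 = 4 + 16 + 128 + 512 in binary, 27^660 ≡ 41·61·81·21 ≡ 1 (mod 100).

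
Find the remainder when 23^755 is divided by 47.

31

Square-and-reduce mod 47: 23^1≡23, 23^2≡12, 23^4≡3, 23^8≡9, 23^16≡34, 23^32≡28, 23^64≡32, 23^128≡37, 23^256≡6, 23^512≡36.
755 = 1 + 2 + 16 + 32 + 64 + 128 + 512, so 23^755 ≡ 23·12·34·28·32·37·36 ≡ 31 (mod 47).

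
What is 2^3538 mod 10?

The units digit of 2^n cycles with period 4: 2, 4, 8, 6, …
3538 leaves remainder 2 on division by 4, so 2^3538 ends in 4.

4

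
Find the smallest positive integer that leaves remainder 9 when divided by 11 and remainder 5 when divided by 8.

Since 8·7 ≡ 1 (mod 11), take x = 5 + 8·((9−5)·7 mod 11) = 5 + 8·6 = 53.
Check: 53 mod 11 = 9, 53 mod 8 = 5.

53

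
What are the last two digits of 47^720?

Square-and-reduce mod 100: 47^1≡47, 47^2≡9, 47^4≡81, 47^8≡61, 47^16≡21, 47^32≡41, 47^64≡81, 47^128≡61, 47^256≡21, 47^512≡41.
Since 720 = 16 + 64 + 128 + 512 in binary, 47^720 ≡ 21·81·61·41 ≡ 1 (mod 100).

01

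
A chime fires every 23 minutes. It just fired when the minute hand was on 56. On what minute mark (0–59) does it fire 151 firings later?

49

151·23 = 3473.
3473 mod 60 = 53 (since 57·60 = 3420).
(56 + 53) mod 60 = 49.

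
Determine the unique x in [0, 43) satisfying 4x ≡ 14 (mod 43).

25

4⁻¹ ≡ 11 (mod 43) because 4·11 = 44 = 1·43 + 1.
So x ≡ 11·14 = 154 ≡ 25 (mod 43).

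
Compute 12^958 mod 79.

Square-and-reduce mod 79: 12^1≡12, 12^2≡65, 12^4≡38, 12^8≡22, 12^16≡10, 12^32≡21, 12^64≡46, 12^128≡62, 12^256≡52, 12^512≡18.
Since 958 = 2 + 4 + 8 + 16 + 32 + 128 + 256 + 512 in binary, 12^958 ≡ 65·38·22·10·21·62·52·18 ≡ 52 (mod 79).

52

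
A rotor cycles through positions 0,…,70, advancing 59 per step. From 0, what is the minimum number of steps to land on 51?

The inverse of 59 mod 71 is 65 (since 59·65 = 3835 ≡ 1).
So x ≡ 65·51 = 3315 ≡ 49 (mod 71).
Check: 59·49 = 2891 = 40·71 + 51.

49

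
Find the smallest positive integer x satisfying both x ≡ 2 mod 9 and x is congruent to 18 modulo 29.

47

x ≡ 2 (mod 9) gives x ∈ {2, 11, 20, 29, 38, 47}.
The first of these with x mod 29 = 18 is 47.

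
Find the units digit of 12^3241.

Powers of 2 mod 10 repeat with period 4: 2, 4, 8, 6.
3241 leaves remainder 1 on division by 4, so 12^3241 ends in 2.

2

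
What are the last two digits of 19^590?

01

By repeated squaring mod 100: 19^1≡19, 19^2≡61, 19^4≡21, 19^8≡41, 19^16≡81, 19^32≡61, 19^64≡21, 19^128≡41, 19^256≡81, 19^512≡61.
Since 590 = 2 + 4 + 8 + 64 + 512 in binary, 19^590 ≡ 61·21·41·21·61 ≡ 1 (mod 100).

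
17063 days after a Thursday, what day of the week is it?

17063 = 2437·7 + 4, so 17063 mod 7 = 4.
Thursday + 4 days → Monday.

Monday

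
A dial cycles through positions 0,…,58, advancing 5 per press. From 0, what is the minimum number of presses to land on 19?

The inverse of 5 mod 59 is 12 (since 5·12 = 60 ≡ 1).
Multiplying both sides by 12: x ≡ 12·19 = 228 ≡ 51 (mod 59).

51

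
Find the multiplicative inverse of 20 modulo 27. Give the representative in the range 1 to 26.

27 = 1·20 + 7
20 = 2·7 + 6
7 = 1·6 + 1
6 = 6·1 + 0
Back-substituting gives 20·23 ≡ 1 (mod 27).

23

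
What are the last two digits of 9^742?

81

By repeated squaring mod 100: 9^1≡9, 9^2≡81, 9^4≡61, 9^8≡21, 9^16≡41, 9^32≡81, 9^64≡61, 9^128≡21, 9^256≡41, 9^512≡81.
742 = 2 + 4 + 32 + 64 + 128 + 512, so 9^742 ≡ 81·61·81·61·21·81 ≡ 81 (mod 100).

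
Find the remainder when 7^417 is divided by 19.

By repeated squaring mod 19: 7^1≡7, 7^2≡11, 7^4≡7, 7^8≡11, 7^16≡7, 7^32≡11, 7^64≡7, 7^128≡11, 7^256≡7.
417 = 1 + 32 + 128 + 256, so 7^417 ≡ 7·11·11·7 ≡ 1 (mod 19).

1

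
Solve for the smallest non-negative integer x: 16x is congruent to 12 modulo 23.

16⁻¹ ≡ 13 (mod 23) because 16·13 = 208 = 9·23 + 1.
Multiplying both sides by 13: x ≡ 13·12 = 156 ≡ 18 (mod 23).

18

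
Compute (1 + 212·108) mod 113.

71

212·108 = 22896.
22896 = 202·113 + 70, so 22896 mod 113 = 70.
(1 + 70) mod 113 = 71.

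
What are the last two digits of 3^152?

Successive squares of 3 mod 100: 3^1≡3, 3^2≡9, 3^4≡81, 3^8≡61, 3^16≡21, 3^32≡41, 3^64≡81, 3^128≡61.
152 = 8 + 16 + 128, so 3^152 ≡ 61·21·61 ≡ 41 (mod 100).

41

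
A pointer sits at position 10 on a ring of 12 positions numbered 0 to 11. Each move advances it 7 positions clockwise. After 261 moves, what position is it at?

261·7 = 1827.
1827 − 152·12 = 3, so 1827 ≡ 3 (mod 12).
(10 + 3) mod 12 = 1.

1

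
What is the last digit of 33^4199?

7

Last digits of 3^n: 3, 9, 7, 1 (period 4).
4199 leaves remainder 3 on division by 4, so 33^4199 ends in 7.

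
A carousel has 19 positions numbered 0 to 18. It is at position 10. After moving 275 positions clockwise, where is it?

275 − 14·19 = 9, so 275 ≡ 9 (mod 19).
(10 + 9) mod 19 = 0.

0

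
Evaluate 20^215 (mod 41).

Square-and-reduce mod 41: 20^1≡20, 20^2≡31, 20^4≡18, 20^8≡37, 20^16≡16, 20^32≡10, 20^64≡18, 20^128≡37.
215 = 1 + 2 + 4 + 16 + 64 + 128, so 20^215 ≡ 20·31·18·16·18·37 ≡ 9 (mod 41).

9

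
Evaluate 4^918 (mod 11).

9

Square-and-reduce mod 11: 4^1≡4, 4^2≡5, 4^4≡3, 4^8≡9, 4^16≡4, 4^32≡5, 4^64≡3, 4^128≡9, 4^256≡4, 4^512≡5.
Since 918 = 2 + 4 + 16 + 128 + 256 + 512 in binary, 4^918 ≡ 5·3·4·9·4·5 ≡ 9 (mod 11).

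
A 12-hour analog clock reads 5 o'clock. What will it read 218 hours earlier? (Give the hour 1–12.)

3

218 − 18·12 = 2, so 218 ≡ 2 (mod 12).
5 − 2 → 3 on a 12-hour dial.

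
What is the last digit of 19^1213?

Last digits of 9^n: 9, 1 (period 2).
1213 mod 2 = 1, so the last digit matches 9^1 = 9.

9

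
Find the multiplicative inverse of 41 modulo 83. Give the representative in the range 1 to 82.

81

41·81 = 3321 = 40·83 + 1, so 41⁻¹ ≡ 81 (mod 83).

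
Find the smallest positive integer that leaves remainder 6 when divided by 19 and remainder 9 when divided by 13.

x ≡ 9 (mod 13) gives x ∈ {9, 22, 35, 48, 61, 74, 87, 100, …}.
The first of these with x mod 19 = 6 is 139.

139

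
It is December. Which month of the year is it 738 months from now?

738 mod 12 = 6 (since 61·12 = 732).
December + 6 months → June.

June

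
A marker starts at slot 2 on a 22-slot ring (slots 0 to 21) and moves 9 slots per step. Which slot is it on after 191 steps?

5

191·9 = 1719.
1719 − 78·22 = 3, so 1719 ≡ 3 (mod 22).
(2 + 3) mod 22 = 5.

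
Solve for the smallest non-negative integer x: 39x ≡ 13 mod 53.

The inverse of 39 mod 53 is 34 (since 39·34 = 1326 ≡ 1).
So x ≡ 34·13 = 442 ≡ 18 (mod 53).

18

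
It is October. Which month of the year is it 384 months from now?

October

384 mod 12 = 0 (since 32·12 = 384).
October + 0 months → October.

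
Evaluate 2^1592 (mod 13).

9

Square-and-reduce mod 13: 2^1≡2, 2^2≡4, 2^4≡3, 2^8≡9, 2^16≡3, 2^32≡9, 2^64≡3, 2^128≡9, 2^256≡3, 2^512≡9, 2^1024≡3.
1592 = 8 + 16 + 32 + 512 + 1024, so 2^1592 ≡ 9·3·9·9·3 ≡ 9 (mod 13).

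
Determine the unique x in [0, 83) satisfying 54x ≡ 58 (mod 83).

81

54⁻¹ ≡ 20 (mod 83) because 54·20 = 1080 = 13·83 + 1.
So x ≡ 20·58 = 1160 ≡ 81 (mod 83).
Check: 54·81 = 4374 = 52·83 + 58.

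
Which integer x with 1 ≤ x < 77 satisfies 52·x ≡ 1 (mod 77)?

77 = 1·52 + 25
52 = 2·25 + 2
25 = 12·2 + 1
2 = 2·1 + 0
Back-substituting gives 52·40 ≡ 1 (mod 77).

40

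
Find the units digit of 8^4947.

2

Powers of 8 mod 10 repeat with period 4: 8, 4, 2, 6.
4947 mod 4 = 3, so the last digit matches 8^3 = 2.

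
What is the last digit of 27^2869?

7

Powers of 7 mod 10 repeat with period 4: 7, 9, 3, 1.
2869 mod 4 = 1, so the last digit matches 7^1 = 7.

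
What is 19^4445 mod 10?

9

The units digit of 19^n cycles with period 2: 9, 1, …
4445 leaves remainder 1 on division by 2, so 19^4445 ends in 9.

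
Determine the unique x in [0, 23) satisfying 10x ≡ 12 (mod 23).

15

The inverse of 10 mod 23 is 7 (since 10·7 = 70 ≡ 1).
So x ≡ 7·12 = 84 ≡ 15 (mod 23).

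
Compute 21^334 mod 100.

81

Successive squares of 21 mod 100: 21^1≡21, 21^2≡41, 21^4≡81, 21^8≡61, 21^16≡21, 21^32≡41, 21^64≡81, 21^128≡61, 21^256≡21.
334 = 2 + 4 + 8 + 64 + 256, so 21^334 ≡ 41·81·61·81·21 ≡ 81 (mod 100).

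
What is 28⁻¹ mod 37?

4

37 = 1·28 + 9
28 = 3·9 + 1
9 = 9·1 + 0
Back-substituting gives 28·4 ≡ 1 (mod 37).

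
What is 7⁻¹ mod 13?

13 = 1·7 + 6
7 = 1·6 + 1
6 = 6·1 + 0
Back-substituting gives 7·2 ≡ 1 (mod 13).

2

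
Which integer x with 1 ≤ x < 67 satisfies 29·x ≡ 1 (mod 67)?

67 = 2·29 + 9
29 = 3·9 + 2
9 = 4·2 + 1
2 = 2·1 + 0
Back-substituting gives 29·37 ≡ 1 (mod 67).

37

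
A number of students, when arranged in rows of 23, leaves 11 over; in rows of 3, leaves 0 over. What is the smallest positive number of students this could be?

57

Since 3·8 ≡ 1 (mod 23), take x = 0 + 3·((11−0)·8 mod 23) = 0 + 3·19 = 57.
Check: 57 mod 23 = 11, 57 mod 3 = 0.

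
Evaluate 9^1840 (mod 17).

Successive squares of 9 mod 17: 9^1≡9, 9^2≡13, 9^4≡16, 9^8≡1, 9^16≡1, 9^32≡1, 9^64≡1, 9^128≡1, 9^256≡1, 9^512≡1, 9^1024≡1.
1840 = 16 + 32 + 256 + 512 + 1024, so 9^1840 ≡ 1·1·1·1·1 ≡ 1 (mod 17).

1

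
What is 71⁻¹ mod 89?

84

71·84 = 5964 = 67·89 + 1, so 71⁻¹ ≡ 84 (mod 89).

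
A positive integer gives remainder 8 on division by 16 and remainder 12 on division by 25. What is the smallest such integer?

x ≡ 8 (mod 16) gives x ∈ {8, 24, 40, 56, 72, 88, 104, 120, …}.
The first of these with x mod 25 = 12 is 312.

312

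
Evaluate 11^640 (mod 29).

Square-and-reduce mod 29: 11^1≡11, 11^2≡5, 11^4≡25, 11^8≡16, 11^16≡24, 11^32≡25, 11^64≡16, 11^128≡24, 11^256≡25, 11^512≡16.
640 = 128 + 512, so 11^640 ≡ 24·16 ≡ 7 (mod 29).

7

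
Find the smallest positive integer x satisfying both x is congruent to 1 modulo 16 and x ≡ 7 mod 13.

33

x ≡ 7 (mod 13) gives x ∈ {7, 20, 33}.
The first of these with x mod 16 = 1 is 33.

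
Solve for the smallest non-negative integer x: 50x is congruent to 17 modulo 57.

22

50⁻¹ ≡ 8 (mod 57) because 50·8 = 400 = 7·57 + 1.
So x ≡ 8·17 = 136 ≡ 22 (mod 57).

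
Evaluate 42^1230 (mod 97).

Successive squares of 42 mod 97: 42^1≡42, 42^2≡18, 42^4≡33, 42^8≡22, 42^16≡96, 42^32≡1, 42^64≡1, 42^128≡1, 42^256≡1, 42^512≡1, 42^1024≡1.
Since 1230 = 2 + 4 + 8 + 64 + 128 + 1024 in binary, 42^1230 ≡ 18·33·22·1·1·1 ≡ 70 (mod 97).

70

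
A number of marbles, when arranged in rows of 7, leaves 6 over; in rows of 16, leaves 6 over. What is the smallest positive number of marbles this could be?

6

Since 16·4 ≡ 1 (mod 7), take x = 6 + 16·((6−6)·4 mod 7) = 6 + 16·0 = 6.
Check: 6 mod 7 = 6, 6 mod 16 = 6.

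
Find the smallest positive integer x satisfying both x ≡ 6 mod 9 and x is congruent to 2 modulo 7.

x ≡ 2 (mod 7) gives x ∈ {2, 9, 16, 23, 30, 37, 44, 51}.
The first of these with x mod 9 = 6 is 51.

51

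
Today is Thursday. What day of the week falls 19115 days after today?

19115 − 2730·7 = 5, so 19115 ≡ 5 (mod 7).
Thursday + 5 days → Tuesday.

Tuesday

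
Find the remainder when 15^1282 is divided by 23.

13

By repeated squaring mod 23: 15^1≡15, 15^2≡18, 15^4≡2, 15^8≡4, 15^16≡16, 15^32≡3, 15^64≡9, 15^128≡12, 15^256≡6, 15^512≡13, 15^1024≡8.
Since 1282 = 2 + 256 + 1024 in binary, 15^1282 ≡ 18·6·8 ≡ 13 (mod 23).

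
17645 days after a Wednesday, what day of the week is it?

Monday

17645 mod 7 = 5 (since 2520·7 = 17640).
Wednesday + 5 days → Monday.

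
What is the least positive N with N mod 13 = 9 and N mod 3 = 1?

22

x ≡ 1 (mod 3) gives x ∈ {1, 4, 7, 10, 13, 16, 19, 22}.
The first of these with x mod 13 = 9 is 22.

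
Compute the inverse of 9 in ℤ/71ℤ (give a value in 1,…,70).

8

71 = 7·9 + 8
9 = 1·8 + 1
8 = 8·1 + 0
Back-substituting gives 9·8 ≡ 1 (mod 71).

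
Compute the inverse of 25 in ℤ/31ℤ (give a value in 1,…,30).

5

25·5 = 125 = 4·31 + 1, so 25⁻¹ ≡ 5 (mod 31).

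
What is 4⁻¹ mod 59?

15

59 = 14·4 + 3
4 = 1·3 + 1
3 = 3·1 + 0
Back-substituting gives 4·15 ≡ 1 (mod 59).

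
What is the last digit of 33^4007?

Powers of 3 mod 10 repeat with period 4: 3, 9, 7, 1.
4007 leaves remainder 3 on division by 4, so 33^4007 ends in 7.

7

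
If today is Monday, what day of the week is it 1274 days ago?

1274 − 182·7 = 0, so 1274 ≡ 0 (mod 7).
Monday − 0 days → Monday.

Monday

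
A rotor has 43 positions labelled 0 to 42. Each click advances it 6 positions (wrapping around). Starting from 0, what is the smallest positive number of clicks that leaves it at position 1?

36

6·36 = 216 = 5·43 + 1, so 6⁻¹ ≡ 36 (mod 43).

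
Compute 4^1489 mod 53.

7

By repeated squaring mod 53: 4^1≡4, 4^2≡16, 4^4≡44, 4^8≡28, 4^16≡42, 4^32≡15, 4^64≡13, 4^128≡10, 4^256≡47, 4^512≡36, 4^1024≡24.
1489 = 1 + 16 + 64 + 128 + 256 + 1024, so 4^1489 ≡ 4·42·13·10·47·24 ≡ 7 (mod 53).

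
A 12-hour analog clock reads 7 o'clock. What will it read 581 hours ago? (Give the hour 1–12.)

581 − 48·12 = 5, so 581 ≡ 5 (mod 12).
7 − 5 → 2 on a 12-hour dial.

2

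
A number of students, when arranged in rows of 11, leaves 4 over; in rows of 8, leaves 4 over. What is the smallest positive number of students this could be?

4

x ≡ 4 (mod 8) gives x ∈ {4}.
The first of these with x mod 11 = 4 is 4.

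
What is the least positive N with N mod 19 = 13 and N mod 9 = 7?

70

Since 9·17 ≡ 1 (mod 19), take x = 7 + 9·((13−7)·17 mod 19) = 7 + 9·7 = 70.
Check: 70 mod 19 = 13, 70 mod 9 = 7.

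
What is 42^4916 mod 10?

The units digit of 42^n cycles with period 4: 2, 4, 8, 6, …
4916 leaves remainder 0 on division by 4, so 42^4916 ends in 6.

6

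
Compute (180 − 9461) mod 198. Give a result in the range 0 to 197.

9461 = 47·198 + 155, so 9461 mod 198 = 155.
(180 − 155) mod 198 = 25.

25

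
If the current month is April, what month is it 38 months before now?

38 = 3·12 + 2, so 38 mod 12 = 2.
April − 2 months → February.

February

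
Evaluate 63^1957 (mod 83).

By repeated squaring mod 83: 63^1≡63, 63^2≡68, 63^4≡59, 63^8≡78, 63^16≡25, 63^32≡44, 63^64≡27, 63^128≡65, 63^256≡75, 63^512≡64, 63^1024≡29.
1957 = 1 + 4 + 32 + 128 + 256 + 512 + 1024, so 63^1957 ≡ 63·59·44·65·75·64·29 ≡ 69 (mod 83).

69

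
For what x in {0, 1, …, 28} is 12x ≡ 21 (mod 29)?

The inverse of 12 mod 29 is 17 (since 12·17 = 204 ≡ 1).
Multiplying both sides by 17: x ≡ 17·21 = 357 ≡ 9 (mod 29).

9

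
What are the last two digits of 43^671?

07

Successive squares of 43 mod 100: 43^1≡43, 43^2≡49, 43^4≡1, 43^8≡1, 43^16≡1, 43^32≡1, 43^64≡1, 43^128≡1, 43^256≡1, 43^512≡1.
671 = 1 + 2 + 4 + 8 + 16 + 128 + 512, so 43^671 ≡ 43·49·1·1·1·1·1 ≡ 7 (mod 100).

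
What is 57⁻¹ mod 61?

57·15 = 855 = 14·61 + 1, so 57⁻¹ ≡ 15 (mod 61).

15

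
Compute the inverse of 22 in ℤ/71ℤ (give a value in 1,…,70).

42

22·42 = 924 = 13·71 + 1, so 22⁻¹ ≡ 42 (mod 71).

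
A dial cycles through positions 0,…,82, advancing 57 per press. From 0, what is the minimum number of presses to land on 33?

53

57⁻¹ ≡ 67 (mod 83) because 57·67 = 3819 = 46·83 + 1.
So x ≡ 67·33 = 2211 ≡ 53 (mod 83).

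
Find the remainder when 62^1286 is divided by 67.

By repeated squaring mod 67: 62^1≡62, 62^2≡25, 62^4≡22, 62^8≡15, 62^16≡24, 62^32≡40, 62^64≡59, 62^128≡64, 62^256≡9, 62^512≡14, 62^1024≡62.
Since 1286 = 2 + 4 + 256 + 1024 in binary, 62^1286 ≡ 25·22·9·62 ≡ 40 (mod 67).

40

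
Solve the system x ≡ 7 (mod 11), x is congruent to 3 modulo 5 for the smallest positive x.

18

x ≡ 3 (mod 5) gives x ∈ {3, 8, 13, 18}.
The first of these with x mod 11 = 7 is 18.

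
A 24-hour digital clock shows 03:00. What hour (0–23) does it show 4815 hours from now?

18

4815 mod 24 = 15 (since 200·24 = 4800).
(3 + 15) mod 24 = 18.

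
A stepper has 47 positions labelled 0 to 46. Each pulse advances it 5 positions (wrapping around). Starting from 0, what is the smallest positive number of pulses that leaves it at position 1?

19

47 = 9·5 + 2
5 = 2·2 + 1
2 = 2·1 + 0
Back-substituting gives 5·19 ≡ 1 (mod 47).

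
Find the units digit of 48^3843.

The units digit of 48^n cycles with period 4: 8, 4, 2, 6, …
3843 mod 4 = 3, so the last digit matches 8^3 = 2.

2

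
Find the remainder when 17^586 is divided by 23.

9

Successive squares of 17 mod 23: 17^1≡17, 17^2≡13, 17^4≡8, 17^8≡18, 17^16≡2, 17^32≡4, 17^64≡16, 17^128≡3, 17^256≡9, 17^512≡12.
Since 586 = 2 + 8 + 64 + 512 in binary, 17^586 ≡ 13·18·16·12 ≡ 9 (mod 23).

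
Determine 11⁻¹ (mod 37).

27

11·27 = 297 = 8·37 + 1, so 11⁻¹ ≡ 27 (mod 37).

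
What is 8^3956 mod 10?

Last digits of 8^n: 8, 4, 2, 6 (period 4).
3956 leaves remainder 0 on division by 4, so 8^3956 ends in 6.

6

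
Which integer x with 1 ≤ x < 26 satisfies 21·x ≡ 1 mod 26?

21·5 = 105 = 4·26 + 1, so 21⁻¹ ≡ 5 (mod 26).

5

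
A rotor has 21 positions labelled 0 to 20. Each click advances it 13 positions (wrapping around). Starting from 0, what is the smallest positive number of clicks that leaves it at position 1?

13·13 = 169 = 8·21 + 1, so 13⁻¹ ≡ 13 (mod 21).

13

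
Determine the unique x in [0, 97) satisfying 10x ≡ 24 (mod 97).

80

The inverse of 10 mod 97 is 68 (since 10·68 = 680 ≡ 1).
Multiplying both sides by 68: x ≡ 68·24 = 1632 ≡ 80 (mod 97).
Check: 10·80 = 800 = 8·97 + 24.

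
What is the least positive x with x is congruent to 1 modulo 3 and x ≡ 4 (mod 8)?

4

x ≡ 1 (mod 3) gives x ∈ {1, 4}.
The first of these with x mod 8 = 4 is 4.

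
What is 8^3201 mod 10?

8

Powers of 8 mod 10 repeat with period 4: 8, 4, 2, 6.
3201 leaves remainder 1 on division by 4, so 8^3201 ends in 8.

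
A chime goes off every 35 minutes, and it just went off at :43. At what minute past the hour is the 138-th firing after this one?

13

138·35 = 4830.
4830 − 80·60 = 30, so 4830 ≡ 30 (mod 60).
(43 + 30) mod 60 = 13.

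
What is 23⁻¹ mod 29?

23·24 = 552 = 19·29 + 1, so 23⁻¹ ≡ 24 (mod 29).

24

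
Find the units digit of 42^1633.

Powers of 2 mod 10 repeat with period 4: 2, 4, 8, 6.
1633 mod 4 = 1, so the last digit matches 2^1 = 2.

2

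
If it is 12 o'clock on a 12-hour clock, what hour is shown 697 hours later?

1

697 = 58·12 + 1, so 697 mod 12 = 1.
12 + 1 → 1 on a 12-hour dial.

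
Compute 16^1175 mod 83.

44

By repeated squaring mod 83: 16^1≡16, 16^2≡7, 16^4≡49, 16^8≡77, 16^16≡36, 16^32≡51, 16^64≡28, 16^128≡37, 16^256≡41, 16^512≡21, 16^1024≡26.
1175 = 1 + 2 + 4 + 16 + 128 + 1024, so 16^1175 ≡ 16·7·49·36·37·26 ≡ 44 (mod 83).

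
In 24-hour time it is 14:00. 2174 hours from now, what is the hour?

2174 = 90·24 + 14, so 2174 mod 24 = 14.
(14 + 14) mod 24 = 4.

4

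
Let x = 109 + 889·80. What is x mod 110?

889·80 = 71120.
Dividing 71120 by 110 gives quotient 646 and remainder 60.
(109 + 60) mod 110 = 59.

59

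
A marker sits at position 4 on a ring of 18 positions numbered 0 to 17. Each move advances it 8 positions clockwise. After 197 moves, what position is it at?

14

197·8 = 1576.
1576 = 87·18 + 10, so 1576 mod 18 = 10.
(4 + 10) mod 18 = 14.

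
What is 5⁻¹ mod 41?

41 = 8·5 + 1
5 = 5·1 + 0
Back-substituting gives 5·33 ≡ 1 (mod 41).

33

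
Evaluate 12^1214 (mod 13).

Square-and-reduce mod 13: 12^1≡12, 12^2≡1, 12^4≡1, 12^8≡1, 12^16≡1, 12^32≡1, 12^64≡1, 12^128≡1, 12^256≡1, 12^512≡1, 12^1024≡1.
Since 1214 = 2 + 4 + 8 + 16 + 32 + 128 + 1024 in binary, 12^1214 ≡ 1·1·1·1·1·1·1 ≡ 1 (mod 13).

1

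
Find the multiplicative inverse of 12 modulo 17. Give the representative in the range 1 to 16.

12·10 = 120 = 7·17 + 1, so 12⁻¹ ≡ 10 (mod 17).

10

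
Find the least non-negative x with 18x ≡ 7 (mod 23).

The inverse of 18 mod 23 is 9 (since 18·9 = 162 ≡ 1).
Multiplying both sides by 9: x ≡ 9·7 = 63 ≡ 17 (mod 23).

17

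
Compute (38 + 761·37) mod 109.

73

761·37 = 28157.
28157 − 258·109 = 35, so 28157 ≡ 35 (mod 109).
(38 + 35) mod 109 = 73.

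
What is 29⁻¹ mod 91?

91 = 3·29 + 4
29 = 7·4 + 1
4 = 4·1 + 0
Back-substituting gives 29·22 ≡ 1 (mod 91).

22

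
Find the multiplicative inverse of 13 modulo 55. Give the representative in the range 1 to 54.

17

55 = 4·13 + 3
13 = 4·3 + 1
3 = 3·1 + 0
Back-substituting gives 13·17 ≡ 1 (mod 55).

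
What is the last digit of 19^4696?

1

The units digit of 19^n cycles with period 2: 9, 1, …
4696 leaves remainder 0 on division by 2, so 19^4696 ends in 1.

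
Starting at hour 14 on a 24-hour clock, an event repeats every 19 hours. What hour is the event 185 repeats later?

1

185·19 = 3515.
Dividing 3515 by 24 gives quotient 146 and remainder 11.
(14 + 11) mod 24 = 1.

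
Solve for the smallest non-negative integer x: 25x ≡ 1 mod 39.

25

The inverse of 25 mod 39 is 25 (since 25·25 = 625 ≡ 1).
So x ≡ 25·1 = 25 ≡ 25 (mod 39).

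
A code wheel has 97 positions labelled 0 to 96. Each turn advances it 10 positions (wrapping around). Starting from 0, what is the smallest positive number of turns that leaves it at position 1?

97 = 9·10 + 7
10 = 1·7 + 3
7 = 2·3 + 1
3 = 3·1 + 0
Back-substituting gives 10·68 ≡ 1 (mod 97).

68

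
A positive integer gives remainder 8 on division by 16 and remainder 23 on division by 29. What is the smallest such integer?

168

x ≡ 8 (mod 16) gives x ∈ {8, 24, 40, 56, 72, 88, 104, 120, …}.
The first of these with x mod 29 = 23 is 168.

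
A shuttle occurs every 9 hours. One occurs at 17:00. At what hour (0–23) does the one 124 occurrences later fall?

5

124·9 = 1116.
1116 = 46·24 + 12, so 1116 mod 24 = 12.
(17 + 12) mod 24 = 5.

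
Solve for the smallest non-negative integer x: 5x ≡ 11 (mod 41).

35

5⁻¹ ≡ 33 (mod 41) because 5·33 = 165 = 4·41 + 1.
So x ≡ 33·11 = 363 ≡ 35 (mod 41).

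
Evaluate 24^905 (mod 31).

Successive squares of 24 mod 31: 24^1≡24, 24^2≡18, 24^4≡14, 24^8≡10, 24^16≡7, 24^32≡18, 24^64≡14, 24^128≡10, 24^256≡7, 24^512≡18.
Since 905 = 1 + 8 + 128 + 256 + 512 in binary, 24^905 ≡ 24·10·10·7·18 ≡ 26 (mod 31).

26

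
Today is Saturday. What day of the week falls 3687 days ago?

Monday

3687 mod 7 = 5 (since 526·7 = 3682).
Saturday − 5 days → Monday.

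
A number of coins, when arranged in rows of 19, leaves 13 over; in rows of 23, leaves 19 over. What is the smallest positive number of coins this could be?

Since 23·5 ≡ 1 (mod 19), take x = 19 + 23·((13−19)·5 mod 19) = 19 + 23·8 = 203.
Check: 203 mod 19 = 13, 203 mod 23 = 19.

203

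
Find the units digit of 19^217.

9

Last digits of 9^n: 9, 1 (period 2).
217 leaves remainder 1 on division by 2, so 19^217 ends in 9.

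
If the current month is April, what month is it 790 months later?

790 = 65·12 + 10, so 790 mod 12 = 10.
April + 10 months → February.

February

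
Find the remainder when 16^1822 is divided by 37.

9

Square-and-reduce mod 37: 16^1≡16, 16^2≡34, 16^4≡9, 16^8≡7, 16^16≡12, 16^32≡33, 16^64≡16, 16^128≡34, 16^256≡9, 16^512≡7, 16^1024≡12.
1822 = 2 + 4 + 8 + 16 + 256 + 512 + 1024, so 16^1822 ≡ 34·9·7·12·9·7·12 ≡ 9 (mod 37).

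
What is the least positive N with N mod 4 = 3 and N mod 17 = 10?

x ≡ 3 (mod 4) gives x ∈ {3, 7, 11, 15, 19, 23, 27}.
The first of these with x mod 17 = 10 is 27.

27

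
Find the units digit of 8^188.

Powers of 8 mod 10 repeat with period 4: 8, 4, 2, 6.
188 leaves remainder 0 on division by 4, so 8^188 ends in 6.

6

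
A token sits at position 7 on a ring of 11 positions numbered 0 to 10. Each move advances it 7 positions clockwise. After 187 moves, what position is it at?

7

187·7 = 1309.
1309 − 119·11 = 0, so 1309 ≡ 0 (mod 11).
(7 + 0) mod 11 = 7.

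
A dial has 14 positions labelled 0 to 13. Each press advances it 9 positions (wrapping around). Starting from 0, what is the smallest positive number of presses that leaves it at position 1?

14 = 1·9 + 5
9 = 1·5 + 4
5 = 1·4 + 1
4 = 4·1 + 0
Back-substituting gives 9·11 ≡ 1 (mod 14).

11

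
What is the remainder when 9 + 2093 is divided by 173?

2093 − 12·173 = 17, so 2093 ≡ 17 (mod 173).
(9 + 17) mod 173 = 26.

26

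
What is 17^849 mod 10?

7

Last digits of 7^n: 7, 9, 3, 1 (period 4).
849 mod 4 = 1, so the last digit matches 7^1 = 7.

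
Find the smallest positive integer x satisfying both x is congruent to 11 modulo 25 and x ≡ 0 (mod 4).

Since 4·19 ≡ 1 (mod 25), take x = 0 + 4·((11−0)·19 mod 25) = 0 + 4·9 = 36.
Check: 36 mod 25 = 11, 36 mod 4 = 0.

36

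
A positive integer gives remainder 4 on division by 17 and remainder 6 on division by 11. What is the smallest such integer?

Since 11·14 ≡ 1 (mod 17), take x = 6 + 11·((4−6)·14 mod 17) = 6 + 11·6 = 72.
Check: 72 mod 17 = 4, 72 mod 11 = 6.

72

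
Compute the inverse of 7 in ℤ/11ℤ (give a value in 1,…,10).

11 = 1·7 + 4
7 = 1·4 + 3
4 = 1·3 + 1
3 = 3·1 + 0
Back-substituting gives 7·8 ≡ 1 (mod 11).

8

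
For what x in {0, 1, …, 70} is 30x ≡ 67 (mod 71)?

33

The inverse of 30 mod 71 is 45 (since 30·45 = 1350 ≡ 1).
Multiplying both sides by 45: x ≡ 45·67 = 3015 ≡ 33 (mod 71).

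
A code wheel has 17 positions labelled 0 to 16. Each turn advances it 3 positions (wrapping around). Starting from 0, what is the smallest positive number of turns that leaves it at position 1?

6

17 = 5·3 + 2
3 = 1·2 + 1
2 = 2·1 + 0
Back-substituting gives 3·6 ≡ 1 (mod 17).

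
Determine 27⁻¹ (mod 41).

27·38 = 1026 = 25·41 + 1, so 27⁻¹ ≡ 38 (mod 41).

38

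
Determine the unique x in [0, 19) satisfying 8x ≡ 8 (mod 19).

1

The inverse of 8 mod 19 is 12 (since 8·12 = 96 ≡ 1).
Multiplying both sides by 12: x ≡ 12·8 = 96 ≡ 1 (mod 19).
Check: 8·1 = 8 = 0·19 + 8.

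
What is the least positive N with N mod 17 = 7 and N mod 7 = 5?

x ≡ 5 (mod 7) gives x ∈ {5, 12, 19, 26, 33, 40, 47, 54, …}.
The first of these with x mod 17 = 7 is 75.

75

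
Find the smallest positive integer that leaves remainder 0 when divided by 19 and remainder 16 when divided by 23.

Since 23·5 ≡ 1 (mod 19), take x = 16 + 23·((0−16)·5 mod 19) = 16 + 23·15 = 361.
Check: 361 mod 19 = 0, 361 mod 23 = 16.

361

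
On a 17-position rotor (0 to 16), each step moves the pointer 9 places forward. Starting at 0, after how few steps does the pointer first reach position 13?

9

The inverse of 9 mod 17 is 2 (since 9·2 = 18 ≡ 1).
So x ≡ 2·13 = 26 ≡ 9 (mod 17).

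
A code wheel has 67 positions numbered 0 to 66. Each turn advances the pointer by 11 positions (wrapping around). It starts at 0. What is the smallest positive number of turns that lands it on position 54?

11⁻¹ ≡ 61 (mod 67) because 11·61 = 671 = 10·67 + 1.
Multiplying both sides by 61: x ≡ 61·54 = 3294 ≡ 11 (mod 67).

11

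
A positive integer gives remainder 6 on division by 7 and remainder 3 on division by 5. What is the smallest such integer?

13

x ≡ 3 (mod 5) gives x ∈ {3, 8, 13}.
The first of these with x mod 7 = 6 is 13.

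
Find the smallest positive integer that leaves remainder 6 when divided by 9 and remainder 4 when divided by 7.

60

x ≡ 4 (mod 7) gives x ∈ {4, 11, 18, 25, 32, 39, 46, 53, …}.
The first of these with x mod 9 = 6 is 60.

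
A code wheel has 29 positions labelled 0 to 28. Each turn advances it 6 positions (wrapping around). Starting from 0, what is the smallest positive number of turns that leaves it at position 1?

5

29 = 4·6 + 5
6 = 1·5 + 1
5 = 5·1 + 0
Back-substituting gives 6·5 ≡ 1 (mod 29).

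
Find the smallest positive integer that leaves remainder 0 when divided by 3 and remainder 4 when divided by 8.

Since 8·2 ≡ 1 (mod 3), take x = 4 + 8·((0−4)·2 mod 3) = 4 + 8·1 = 12.
Check: 12 mod 3 = 0, 12 mod 8 = 4.

12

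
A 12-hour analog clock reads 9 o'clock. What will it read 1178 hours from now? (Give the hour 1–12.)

1178 = 98·12 + 2, so 1178 mod 12 = 2.
9 + 2 → 11 on a 12-hour dial.

11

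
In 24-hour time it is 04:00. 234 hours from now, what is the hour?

22

234 mod 24 = 18 (since 9·24 = 216).
(4 + 18) mod 24 = 22.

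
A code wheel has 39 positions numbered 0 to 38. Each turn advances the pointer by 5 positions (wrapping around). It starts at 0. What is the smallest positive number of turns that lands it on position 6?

9

5⁻¹ ≡ 8 (mod 39) because 5·8 = 40 = 1·39 + 1.
Multiplying both sides by 8: x ≡ 8·6 = 48 ≡ 9 (mod 39).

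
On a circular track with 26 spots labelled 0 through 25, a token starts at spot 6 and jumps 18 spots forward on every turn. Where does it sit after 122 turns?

122·18 = 2196.
2196 − 84·26 = 12, so 2196 ≡ 12 (mod 26).
(6 + 12) mod 26 = 18.

18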